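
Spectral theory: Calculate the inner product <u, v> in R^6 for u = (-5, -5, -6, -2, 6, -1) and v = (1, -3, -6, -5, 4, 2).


Computing the standard inner product <u, v> = sum u_i * v_i
= -5*1 + -5*-3 + -6*-6 + -2*-5 + 6*4 + -1*2
= -5 + 15 + 36 + 10 + 24 + -2
= 78

78


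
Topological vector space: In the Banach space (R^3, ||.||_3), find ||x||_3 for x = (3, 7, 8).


The l^3 norm = (sum |x_i|^3)^(1/3)
Sum of 3th powers = 27 + 343 + 512 = 882
||x||_3 = (882)^(1/3) = 9.5901

9.5901


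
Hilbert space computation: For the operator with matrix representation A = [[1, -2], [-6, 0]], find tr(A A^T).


trace(A * A^T) = sum of squares of all entries
= 1^2 + (-2)^2 + (-6)^2 + 0^2
= 1 + 4 + 36 + 0
= 41

41


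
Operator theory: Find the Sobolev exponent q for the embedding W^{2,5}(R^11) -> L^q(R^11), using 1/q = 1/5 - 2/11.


Using the Sobolev embedding formula: 1/q = 1/p - k/n
1/q = 1/5 - 2/11 = 1/55
q = 1/(1/55) = 55

55.0000


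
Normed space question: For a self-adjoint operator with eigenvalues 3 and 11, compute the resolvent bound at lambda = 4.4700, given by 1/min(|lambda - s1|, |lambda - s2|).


dist(4.4700, {3, 11}) = min(|4.4700 - 3|, |4.4700 - 11|)
= min(1.4700, 6.5300) = 1.4700
Resolvent bound = 1/1.4700 = 0.6803

0.6803


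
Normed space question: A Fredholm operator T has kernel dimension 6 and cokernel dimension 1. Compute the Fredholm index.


The Fredholm index is defined as ind(T) = dim(ker T) - dim(coker T)
= 6 - 1
= 5

5


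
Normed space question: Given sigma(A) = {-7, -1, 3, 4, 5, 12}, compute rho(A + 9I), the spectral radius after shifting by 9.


Spectrum of A + 9I = {2, 8, 12, 13, 14, 21}
Spectral radius = max |lambda| over the shifted spectrum
= max(2, 8, 12, 13, 14, 21) = 21

21


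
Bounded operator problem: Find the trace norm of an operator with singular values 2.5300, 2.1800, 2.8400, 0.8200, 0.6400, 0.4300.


The nuclear norm is the sum of all singular values.
||T||_1 = 2.5300 + 2.1800 + 2.8400 + 0.8200 + 0.6400 + 0.4300
= 9.4400

9.4400


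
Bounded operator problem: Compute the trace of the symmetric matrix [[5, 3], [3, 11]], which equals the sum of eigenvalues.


For a self-adjoint (symmetric) matrix, the eigenvalues are real.
The sum of eigenvalues equals the trace of the matrix.
trace = 5 + 11 = 16

16


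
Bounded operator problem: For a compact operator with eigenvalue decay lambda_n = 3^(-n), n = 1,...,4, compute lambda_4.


The eigenvalue formula gives lambda_4 = 1/3^4
= 1/81
= 0.0123

0.0123


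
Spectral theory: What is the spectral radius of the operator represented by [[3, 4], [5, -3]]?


For a 2x2 matrix, eigenvalues satisfy lambda^2 - (trace)*lambda + det = 0
trace = 3 + -3 = 0
det = 3*-3 - 4*5 = -29
discriminant = 0^2 - 4*(-29) = 116
spectral radius = max |eigenvalue| = 5.3852

5.3852


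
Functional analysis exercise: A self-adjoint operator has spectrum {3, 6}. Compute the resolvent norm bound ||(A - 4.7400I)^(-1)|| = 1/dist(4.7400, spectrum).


dist(4.7400, {3, 6}) = min(|4.7400 - 3|, |4.7400 - 6|)
= min(1.7400, 1.2600) = 1.2600
Resolvent bound = 1/1.2600 = 0.7937

0.7937


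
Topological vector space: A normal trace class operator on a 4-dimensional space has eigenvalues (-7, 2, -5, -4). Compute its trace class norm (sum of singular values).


For a normal operator, singular values equal |eigenvalues|.
Trace norm = sum |lambda_i| = 7 + 2 + 5 + 4
= 18

18


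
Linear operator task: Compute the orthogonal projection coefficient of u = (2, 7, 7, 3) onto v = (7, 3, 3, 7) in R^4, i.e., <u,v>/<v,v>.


Computing <u,v> = 2*7 + 7*3 + 7*3 + 3*7 = 77
Computing <v,v> = 7^2 + 3^2 + 3^2 + 7^2 = 116
Projection coefficient = 77/116 = 0.6638

0.6638


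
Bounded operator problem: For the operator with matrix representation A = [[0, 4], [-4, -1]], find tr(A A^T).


trace(A * A^T) = sum of squares of all entries
= 0^2 + 4^2 + (-4)^2 + (-1)^2
= 0 + 16 + 16 + 1
= 33

33


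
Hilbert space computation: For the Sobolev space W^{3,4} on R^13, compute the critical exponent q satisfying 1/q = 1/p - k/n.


Using the Sobolev embedding formula: 1/q = 1/p - k/n
1/q = 1/4 - 3/13 = 1/52
q = 1/(1/52) = 52

52.0000


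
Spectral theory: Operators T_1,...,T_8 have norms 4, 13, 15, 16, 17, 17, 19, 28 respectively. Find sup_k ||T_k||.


By the Uniform Boundedness Principle, the supremum of norms is finite.
sup_k ||T_k|| = max(4, 13, 15, 16, 17, 17, 19, 28) = 28

28


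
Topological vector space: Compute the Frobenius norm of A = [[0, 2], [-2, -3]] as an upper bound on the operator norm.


||A||_F^2 = sum a_ij^2
= 0^2 + 2^2 + (-2)^2 + (-3)^2
= 0 + 4 + 4 + 9 = 17
||A||_F = sqrt(17) = 4.1231

4.1231


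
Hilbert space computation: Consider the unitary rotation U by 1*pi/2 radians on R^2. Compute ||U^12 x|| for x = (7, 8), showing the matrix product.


U is a rotation by theta = 1*pi/2
U^12 = rotation by 12*theta = 12*pi/2 = 0*pi/2 (mod 2*pi)
cos(0*pi/2) = 1.0000, sin(0*pi/2) = 0.0000
U^12 x = (1.0000 * 7 - 0.0000 * 8, 0.0000 * 7 + 1.0000 * 8)
= (7.0000, 8.0000)
||U^12 x|| = sqrt(7.0000^2 + 8.0000^2) = sqrt(113.0000) = 10.6301

10.6301


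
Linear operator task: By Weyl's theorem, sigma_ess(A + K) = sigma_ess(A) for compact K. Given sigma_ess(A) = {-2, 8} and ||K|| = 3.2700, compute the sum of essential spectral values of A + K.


By Weyl's theorem, the essential spectrum is invariant under compact perturbations.
sigma_ess(A + K) = sigma_ess(A) = {-2, 8}
Sum = -2 + 8 = 6

6


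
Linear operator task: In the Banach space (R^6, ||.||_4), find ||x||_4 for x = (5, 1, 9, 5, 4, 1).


The l^4 norm = (sum |x_i|^4)^(1/4)
Sum of 4th powers = 625 + 1 + 6561 + 625 + 256 + 1 = 8069
||x||_4 = (8069)^(1/4) = 9.4777

9.4777


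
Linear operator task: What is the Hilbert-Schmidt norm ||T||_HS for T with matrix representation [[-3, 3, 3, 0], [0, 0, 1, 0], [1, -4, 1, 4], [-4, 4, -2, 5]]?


The Hilbert-Schmidt norm is sqrt(sum of squares of all entries).
Sum of squares = (-3)^2 + 3^2 + 3^2 + 0^2 + 0^2 + 0^2 + 1^2 + 0^2 + 1^2 + (-4)^2 + 1^2 + 4^2 + (-4)^2 + 4^2 + (-2)^2 + 5^2
= 9 + 9 + 9 + 0 + 0 + 0 + 1 + 0 + 1 + 16 + 1 + 16 + 16 + 16 + 4 + 25 = 123
||T||_HS = sqrt(123) = 11.0905

11.0905


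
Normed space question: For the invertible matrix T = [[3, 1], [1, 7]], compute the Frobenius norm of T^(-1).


det(T) = 3*7 - 1*1 = 20
T^(-1) = (1/20) * [[7, -1], [-1, 3]] = [[0.3500, -0.0500], [-0.0500, 0.1500]]
||T^(-1)||_F^2 = 0.3500^2 + (-0.0500)^2 + (-0.0500)^2 + 0.1500^2 = 0.1500
||T^(-1)||_F = sqrt(0.1500) = 0.3873

0.3873


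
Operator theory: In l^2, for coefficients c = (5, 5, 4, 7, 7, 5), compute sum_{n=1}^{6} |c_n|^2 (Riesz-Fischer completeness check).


sum |c_n|^2 = 5^2 + 5^2 + 4^2 + 7^2 + 7^2 + 5^2
= 25 + 25 + 16 + 49 + 49 + 25
= 189

189


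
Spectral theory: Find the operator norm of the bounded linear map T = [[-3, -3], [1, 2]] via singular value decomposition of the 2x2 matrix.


A^T A = [[10, 11], [11, 13]]
trace(A^T A) = 23, det(A^T A) = 9
discriminant = 23^2 - 4*9 = 493
Largest eigenvalue of A^T A = (trace + sqrt(disc))/2 = 22.6018
||T|| = sqrt(22.6018) = 4.7541

4.7541


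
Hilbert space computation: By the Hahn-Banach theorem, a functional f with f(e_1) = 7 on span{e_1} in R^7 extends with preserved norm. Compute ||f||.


The norm of f is given by ||f|| = sup_{||x||=1} |f(x)|.
On span{e_1}, ||e_1|| = 1, so ||f|| = |f(e_1)| / ||e_1||
= |7| / 1 = 7.0000

7.0000


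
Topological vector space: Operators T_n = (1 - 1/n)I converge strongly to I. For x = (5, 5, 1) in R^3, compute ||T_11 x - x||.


T_11 x - x = (1 - 1/11)x - x = -x/11
||x|| = sqrt(51) = 7.1414
||T_11 x - x|| = ||x||/11 = 7.1414/11 = 0.6492

0.6492


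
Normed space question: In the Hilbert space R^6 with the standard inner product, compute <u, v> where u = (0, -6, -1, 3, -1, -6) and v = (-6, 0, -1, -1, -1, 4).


Computing the standard inner product <u, v> = sum u_i * v_i
= 0*-6 + -6*0 + -1*-1 + 3*-1 + -1*-1 + -6*4
= 0 + 0 + 1 + -3 + 1 + -24
= -25

-25


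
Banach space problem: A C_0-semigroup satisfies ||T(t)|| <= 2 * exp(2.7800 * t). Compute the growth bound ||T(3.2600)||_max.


||T(3.2600)|| <= 2 * exp(2.7800 * 3.2600)
= 2 * exp(9.0628)
= 2 * 8628.2760
= 17256.5521

17256.5521


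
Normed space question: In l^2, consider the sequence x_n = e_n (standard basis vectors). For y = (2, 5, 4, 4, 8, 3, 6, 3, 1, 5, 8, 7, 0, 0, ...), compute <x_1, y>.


x_1 = e_1 is the standard basis vector with 1 in position 1.
<x_1, y> = y_1 = 2
As n -> infinity, <x_n, y> -> 0, confirming weak convergence of (x_n) to 0.

2


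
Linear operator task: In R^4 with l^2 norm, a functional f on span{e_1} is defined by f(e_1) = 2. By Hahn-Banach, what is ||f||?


The norm of f is given by ||f|| = sup_{||x||=1} |f(x)|.
On span{e_1}, ||e_1|| = 1, so ||f|| = |f(e_1)| / ||e_1||
= |2| / 1 = 2.0000

2.0000


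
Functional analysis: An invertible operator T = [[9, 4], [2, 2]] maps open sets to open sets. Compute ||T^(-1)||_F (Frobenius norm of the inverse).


det(T) = 9*2 - 4*2 = 10
T^(-1) = (1/10) * [[2, -4], [-2, 9]] = [[0.2000, -0.4000], [-0.2000, 0.9000]]
||T^(-1)||_F^2 = 0.2000^2 + (-0.4000)^2 + (-0.2000)^2 + 0.9000^2 = 1.0500
||T^(-1)||_F = sqrt(1.0500) = 1.0247

1.0247


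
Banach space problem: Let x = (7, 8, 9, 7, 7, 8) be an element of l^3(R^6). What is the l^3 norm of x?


The l^3 norm = (sum |x_i|^3)^(1/3)
Sum of 3th powers = 343 + 512 + 729 + 343 + 343 + 512 = 2782
||x||_3 = (2782)^(1/3) = 14.0643

14.0643


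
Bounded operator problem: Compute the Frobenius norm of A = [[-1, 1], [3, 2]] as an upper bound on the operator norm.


||A||_F^2 = sum a_ij^2
= (-1)^2 + 1^2 + 3^2 + 2^2
= 1 + 1 + 9 + 4 = 15
||A||_F = sqrt(15) = 3.8730

3.8730


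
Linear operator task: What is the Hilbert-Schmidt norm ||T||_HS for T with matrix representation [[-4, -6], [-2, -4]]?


The Hilbert-Schmidt norm is sqrt(sum of squares of all entries).
Sum of squares = (-4)^2 + (-6)^2 + (-2)^2 + (-4)^2
= 16 + 36 + 4 + 16 = 72
||T||_HS = sqrt(72) = 8.4853

8.4853


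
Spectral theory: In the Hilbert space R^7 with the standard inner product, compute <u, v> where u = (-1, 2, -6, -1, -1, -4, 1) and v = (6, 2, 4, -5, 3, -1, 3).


Computing the standard inner product <u, v> = sum u_i * v_i
= -1*6 + 2*2 + -6*4 + -1*-5 + -1*3 + -4*-1 + 1*3
= -6 + 4 + -24 + 5 + -3 + 4 + 3
= -17

-17


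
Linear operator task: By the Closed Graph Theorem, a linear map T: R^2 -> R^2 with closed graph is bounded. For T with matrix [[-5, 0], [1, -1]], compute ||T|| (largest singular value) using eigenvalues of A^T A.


A^T A = [[26, -1], [-1, 1]]
trace(A^T A) = 27, det(A^T A) = 25
discriminant = 27^2 - 4*25 = 629
Largest eigenvalue of A^T A = (trace + sqrt(disc))/2 = 26.0399
||T|| = sqrt(26.0399) = 5.1029

5.1029


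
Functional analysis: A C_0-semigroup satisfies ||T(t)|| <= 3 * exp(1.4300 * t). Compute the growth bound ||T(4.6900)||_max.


||T(4.6900)|| <= 3 * exp(1.4300 * 4.6900)
= 3 * exp(6.7067)
= 3 * 817.8672
= 2453.6017

2453.6017


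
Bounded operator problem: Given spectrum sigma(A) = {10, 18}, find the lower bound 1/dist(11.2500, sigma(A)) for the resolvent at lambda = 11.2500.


dist(11.2500, {10, 18}) = min(|11.2500 - 10|, |11.2500 - 18|)
= min(1.2500, 6.7500) = 1.2500
Resolvent bound = 1/1.2500 = 0.8000

0.8000


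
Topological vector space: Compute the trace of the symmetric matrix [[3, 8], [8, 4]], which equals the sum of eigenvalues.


For a self-adjoint (symmetric) matrix, the eigenvalues are real.
The sum of eigenvalues equals the trace of the matrix.
trace = 3 + 4 = 7

7


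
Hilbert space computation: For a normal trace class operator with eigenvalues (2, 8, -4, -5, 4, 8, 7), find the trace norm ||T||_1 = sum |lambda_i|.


For a normal operator, singular values equal |eigenvalues|.
Trace norm = sum |lambda_i| = 2 + 8 + 4 + 5 + 4 + 8 + 7
= 38

38


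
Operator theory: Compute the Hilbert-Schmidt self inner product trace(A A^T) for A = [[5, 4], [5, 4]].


trace(A * A^T) = sum of squares of all entries
= 5^2 + 4^2 + 5^2 + 4^2
= 25 + 16 + 25 + 16
= 82

82


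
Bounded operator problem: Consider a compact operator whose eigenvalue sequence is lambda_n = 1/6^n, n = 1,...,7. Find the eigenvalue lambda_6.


The eigenvalue formula gives lambda_6 = 1/6^6
= 1/46656
= 2.1433e-05

2.1433e-05


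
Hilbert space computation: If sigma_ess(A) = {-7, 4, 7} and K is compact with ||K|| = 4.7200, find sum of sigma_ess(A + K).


By Weyl's theorem, the essential spectrum is invariant under compact perturbations.
sigma_ess(A + K) = sigma_ess(A) = {-7, 4, 7}
Sum = -7 + 4 + 7 = 4

4


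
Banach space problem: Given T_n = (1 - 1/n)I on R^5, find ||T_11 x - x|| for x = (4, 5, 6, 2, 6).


T_11 x - x = (1 - 1/11)x - x = -x/11
||x|| = sqrt(117) = 10.8167
||T_11 x - x|| = ||x||/11 = 10.8167/11 = 0.9833

0.9833


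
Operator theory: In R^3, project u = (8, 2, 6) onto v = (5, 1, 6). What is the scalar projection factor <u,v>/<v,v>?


Computing <u,v> = 8*5 + 2*1 + 6*6 = 78
Computing <v,v> = 5^2 + 1^2 + 6^2 = 62
Projection coefficient = 78/62 = 1.2581

1.2581


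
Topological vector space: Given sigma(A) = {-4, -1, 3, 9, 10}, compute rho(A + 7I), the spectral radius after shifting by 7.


Spectrum of A + 7I = {3, 6, 10, 16, 17}
Spectral radius = max |lambda| over the shifted spectrum
= max(3, 6, 10, 16, 17) = 17

17


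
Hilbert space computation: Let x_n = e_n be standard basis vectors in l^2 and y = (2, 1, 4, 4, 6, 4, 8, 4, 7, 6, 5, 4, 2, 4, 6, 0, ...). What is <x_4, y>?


x_4 = e_4 is the standard basis vector with 1 in position 4.
<x_4, y> = y_4 = 4
As n -> infinity, <x_n, y> -> 0, confirming weak convergence of (x_n) to 0.

4


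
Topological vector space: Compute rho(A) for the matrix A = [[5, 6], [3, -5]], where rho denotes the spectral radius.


For a 2x2 matrix, eigenvalues satisfy lambda^2 - (trace)*lambda + det = 0
trace = 5 + -5 = 0
det = 5*-5 - 6*3 = -43
discriminant = 0^2 - 4*(-43) = 172
spectral radius = max |eigenvalue| = 6.5574

6.5574


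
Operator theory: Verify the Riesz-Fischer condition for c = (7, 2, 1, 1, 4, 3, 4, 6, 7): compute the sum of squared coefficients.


sum |c_n|^2 = 7^2 + 2^2 + 1^2 + 1^2 + 4^2 + 3^2 + 4^2 + 6^2 + 7^2
= 49 + 4 + 1 + 1 + 16 + 9 + 16 + 36 + 49
= 181

181


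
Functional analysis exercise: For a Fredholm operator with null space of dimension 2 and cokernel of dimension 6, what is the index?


The Fredholm index is defined as ind(T) = dim(ker T) - dim(coker T)
= 2 - 6
= -4

-4


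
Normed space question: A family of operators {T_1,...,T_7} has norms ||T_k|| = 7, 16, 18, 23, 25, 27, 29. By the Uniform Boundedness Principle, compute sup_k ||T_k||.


By the Uniform Boundedness Principle, the supremum of norms is finite.
sup_k ||T_k|| = max(7, 16, 18, 23, 25, 27, 29) = 29

29


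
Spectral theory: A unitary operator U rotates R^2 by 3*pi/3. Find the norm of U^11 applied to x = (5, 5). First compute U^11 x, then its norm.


U is a rotation by theta = 3*pi/3
U^11 = rotation by 11*theta = 33*pi/3 = 3*pi/3 (mod 2*pi)
cos(3*pi/3) = -1.0000, sin(3*pi/3) = 0.0000
U^11 x = (-1.0000 * 5 - 0.0000 * 5, 0.0000 * 5 + -1.0000 * 5)
= (-5.0000, -5.0000)
||U^11 x|| = sqrt((-5.0000)^2 + (-5.0000)^2) = sqrt(50.0000) = 7.0711

7.0711


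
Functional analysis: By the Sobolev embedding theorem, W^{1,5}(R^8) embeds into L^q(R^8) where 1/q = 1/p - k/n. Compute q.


Using the Sobolev embedding formula: 1/q = 1/p - k/n
1/q = 1/5 - 1/8 = 3/40
q = 1/(3/40) = 40/3 = 13.3333

13.3333


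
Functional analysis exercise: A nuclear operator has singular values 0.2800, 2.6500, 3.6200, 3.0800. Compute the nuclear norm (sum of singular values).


The nuclear norm is the sum of all singular values.
||T||_1 = 0.2800 + 2.6500 + 3.6200 + 3.0800
= 9.6300

9.6300


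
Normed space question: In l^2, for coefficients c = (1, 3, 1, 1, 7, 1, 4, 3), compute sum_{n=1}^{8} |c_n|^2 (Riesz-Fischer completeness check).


sum |c_n|^2 = 1^2 + 3^2 + 1^2 + 1^2 + 7^2 + 1^2 + 4^2 + 3^2
= 1 + 9 + 1 + 1 + 49 + 1 + 16 + 9
= 87

87


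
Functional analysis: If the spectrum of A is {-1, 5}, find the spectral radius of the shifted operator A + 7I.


Spectrum of A + 7I = {6, 12}
Spectral radius = max |lambda| over the shifted spectrum
= max(6, 12) = 12

12


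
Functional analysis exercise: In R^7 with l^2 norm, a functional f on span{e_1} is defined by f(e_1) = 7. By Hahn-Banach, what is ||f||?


The norm of f is given by ||f|| = sup_{||x||=1} |f(x)|.
On span{e_1}, ||e_1|| = 1, so ||f|| = |f(e_1)| / ||e_1||
= |7| / 1 = 7.0000

7.0000


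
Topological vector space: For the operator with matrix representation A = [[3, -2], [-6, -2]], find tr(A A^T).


trace(A * A^T) = sum of squares of all entries
= 3^2 + (-2)^2 + (-6)^2 + (-2)^2
= 9 + 4 + 36 + 4
= 53

53


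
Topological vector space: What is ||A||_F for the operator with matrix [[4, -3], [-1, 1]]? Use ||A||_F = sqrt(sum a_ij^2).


||A||_F^2 = sum a_ij^2
= 4^2 + (-3)^2 + (-1)^2 + 1^2
= 16 + 9 + 1 + 1 = 27
||A||_F = sqrt(27) = 5.1962

5.1962


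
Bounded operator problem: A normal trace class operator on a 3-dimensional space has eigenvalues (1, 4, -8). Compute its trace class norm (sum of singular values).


For a normal operator, singular values equal |eigenvalues|.
Trace norm = sum |lambda_i| = 1 + 4 + 8
= 13

13


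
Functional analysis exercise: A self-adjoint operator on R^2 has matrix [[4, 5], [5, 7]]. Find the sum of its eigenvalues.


For a self-adjoint (symmetric) matrix, the eigenvalues are real.
The sum of eigenvalues equals the trace of the matrix.
trace = 4 + 7 = 11

11


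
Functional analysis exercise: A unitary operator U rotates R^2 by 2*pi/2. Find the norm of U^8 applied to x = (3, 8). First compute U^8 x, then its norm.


U is a rotation by theta = 2*pi/2
U^8 = rotation by 8*theta = 16*pi/2 = 0*pi/2 (mod 2*pi)
cos(0*pi/2) = 1.0000, sin(0*pi/2) = 0.0000
U^8 x = (1.0000 * 3 - 0.0000 * 8, 0.0000 * 3 + 1.0000 * 8)
= (3.0000, 8.0000)
||U^8 x|| = sqrt(3.0000^2 + 8.0000^2) = sqrt(73.0000) = 8.5440

8.5440


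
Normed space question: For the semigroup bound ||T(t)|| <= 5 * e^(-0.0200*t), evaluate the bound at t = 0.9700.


||T(0.9700)|| <= 5 * exp(-0.0200 * 0.9700)
= 5 * exp(-0.0194)
= 5 * 0.9808
= 4.9039

4.9039


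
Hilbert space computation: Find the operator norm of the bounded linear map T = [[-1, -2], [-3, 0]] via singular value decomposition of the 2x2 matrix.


A^T A = [[10, 2], [2, 4]]
trace(A^T A) = 14, det(A^T A) = 36
discriminant = 14^2 - 4*36 = 52
Largest eigenvalue of A^T A = (trace + sqrt(disc))/2 = 10.6056
||T|| = sqrt(10.6056) = 3.2566

3.2566


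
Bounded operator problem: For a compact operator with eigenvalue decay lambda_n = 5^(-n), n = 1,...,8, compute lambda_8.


The eigenvalue formula gives lambda_8 = 1/5^8
= 1/390625
= 2.5600e-06

2.5600e-06


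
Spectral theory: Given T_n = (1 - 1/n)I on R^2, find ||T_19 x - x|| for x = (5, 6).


T_19 x - x = (1 - 1/19)x - x = -x/19
||x|| = sqrt(61) = 7.8102
||T_19 x - x|| = ||x||/19 = 7.8102/19 = 0.4111

0.4111


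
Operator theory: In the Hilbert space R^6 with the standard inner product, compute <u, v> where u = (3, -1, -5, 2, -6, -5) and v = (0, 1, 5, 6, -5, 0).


Computing the standard inner product <u, v> = sum u_i * v_i
= 3*0 + -1*1 + -5*5 + 2*6 + -6*-5 + -5*0
= 0 + -1 + -25 + 12 + 30 + 0
= 16

16


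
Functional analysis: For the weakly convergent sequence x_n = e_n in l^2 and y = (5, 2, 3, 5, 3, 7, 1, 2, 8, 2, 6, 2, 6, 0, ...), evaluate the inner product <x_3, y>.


x_3 = e_3 is the standard basis vector with 1 in position 3.
<x_3, y> = y_3 = 3
As n -> infinity, <x_n, y> -> 0, confirming weak convergence of (x_n) to 0.

3


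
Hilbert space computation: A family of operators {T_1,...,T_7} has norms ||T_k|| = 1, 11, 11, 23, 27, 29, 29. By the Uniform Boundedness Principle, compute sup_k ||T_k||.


By the Uniform Boundedness Principle, the supremum of norms is finite.
sup_k ||T_k|| = max(1, 11, 11, 23, 27, 29, 29) = 29

29


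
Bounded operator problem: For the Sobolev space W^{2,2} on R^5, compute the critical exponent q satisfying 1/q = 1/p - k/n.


Using the Sobolev embedding formula: 1/q = 1/p - k/n
1/q = 1/2 - 2/5 = 1/10
q = 1/(1/10) = 10

10.0000


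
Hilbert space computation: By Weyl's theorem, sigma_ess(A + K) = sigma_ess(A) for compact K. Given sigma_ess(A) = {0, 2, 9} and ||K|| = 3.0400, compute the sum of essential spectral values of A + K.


By Weyl's theorem, the essential spectrum is invariant under compact perturbations.
sigma_ess(A + K) = sigma_ess(A) = {0, 2, 9}
Sum = 0 + 2 + 9 = 11

11


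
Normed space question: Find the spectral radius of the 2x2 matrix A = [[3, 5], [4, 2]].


For a 2x2 matrix, eigenvalues satisfy lambda^2 - (trace)*lambda + det = 0
trace = 3 + 2 = 5
det = 3*2 - 5*4 = -14
discriminant = 5^2 - 4*(-14) = 81
spectral radius = max |eigenvalue| = 7.0000

7.0000


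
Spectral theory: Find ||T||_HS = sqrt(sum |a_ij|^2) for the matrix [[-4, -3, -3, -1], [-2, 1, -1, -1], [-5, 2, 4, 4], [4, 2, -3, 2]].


The Hilbert-Schmidt norm is sqrt(sum of squares of all entries).
Sum of squares = (-4)^2 + (-3)^2 + (-3)^2 + (-1)^2 + (-2)^2 + 1^2 + (-1)^2 + (-1)^2 + (-5)^2 + 2^2 + 4^2 + 4^2 + 4^2 + 2^2 + (-3)^2 + 2^2
= 16 + 9 + 9 + 1 + 4 + 1 + 1 + 1 + 25 + 4 + 16 + 16 + 16 + 4 + 9 + 4 = 136
||T||_HS = sqrt(136) = 11.6619

11.6619


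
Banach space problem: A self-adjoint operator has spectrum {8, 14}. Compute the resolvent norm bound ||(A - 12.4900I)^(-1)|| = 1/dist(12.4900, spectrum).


dist(12.4900, {8, 14}) = min(|12.4900 - 8|, |12.4900 - 14|)
= min(4.4900, 1.5100) = 1.5100
Resolvent bound = 1/1.5100 = 0.6623

0.6623


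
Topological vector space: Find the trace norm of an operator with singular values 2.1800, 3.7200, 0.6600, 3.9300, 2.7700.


The nuclear norm is the sum of all singular values.
||T||_1 = 2.1800 + 3.7200 + 0.6600 + 3.9300 + 2.7700
= 13.2600

13.2600


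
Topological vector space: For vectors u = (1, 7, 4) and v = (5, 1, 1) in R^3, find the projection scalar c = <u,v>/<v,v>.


Computing <u,v> = 1*5 + 7*1 + 4*1 = 16
Computing <v,v> = 5^2 + 1^2 + 1^2 = 27
Projection coefficient = 16/27 = 0.5926

0.5926


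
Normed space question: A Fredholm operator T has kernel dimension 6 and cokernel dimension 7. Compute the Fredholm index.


The Fredholm index is defined as ind(T) = dim(ker T) - dim(coker T)
= 6 - 7
= -1

-1


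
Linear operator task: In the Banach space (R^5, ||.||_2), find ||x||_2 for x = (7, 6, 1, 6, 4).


The l^2 norm = (sum |x_i|^2)^(1/2)
Sum of 2th powers = 49 + 36 + 1 + 36 + 16 = 138
||x||_2 = (138)^(1/2) = 11.7473

11.7473


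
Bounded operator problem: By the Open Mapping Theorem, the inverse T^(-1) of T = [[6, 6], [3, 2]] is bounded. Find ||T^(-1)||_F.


det(T) = 6*2 - 6*3 = -6
T^(-1) = (1/-6) * [[2, -6], [-3, 6]] = [[-0.3333, 1.0000], [0.5000, -1.0000]]
||T^(-1)||_F^2 = (-0.3333)^2 + 1.0000^2 + 0.5000^2 + (-1.0000)^2 = 2.3611
||T^(-1)||_F = sqrt(2.3611) = 1.5366

1.5366


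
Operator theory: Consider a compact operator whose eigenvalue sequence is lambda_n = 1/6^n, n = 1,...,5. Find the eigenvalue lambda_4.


The eigenvalue formula gives lambda_4 = 1/6^4
= 1/1296
= 7.7160e-04

7.7160e-04


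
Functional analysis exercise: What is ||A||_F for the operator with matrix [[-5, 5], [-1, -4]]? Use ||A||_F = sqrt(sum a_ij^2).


||A||_F^2 = sum a_ij^2
= (-5)^2 + 5^2 + (-1)^2 + (-4)^2
= 25 + 25 + 1 + 16 = 67
||A||_F = sqrt(67) = 8.1854

8.1854


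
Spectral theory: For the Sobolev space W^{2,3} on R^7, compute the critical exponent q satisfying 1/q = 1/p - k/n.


Using the Sobolev embedding formula: 1/q = 1/p - k/n
1/q = 1/3 - 2/7 = 1/21
q = 1/(1/21) = 21

21.0000


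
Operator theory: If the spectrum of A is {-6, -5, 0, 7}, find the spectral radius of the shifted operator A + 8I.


Spectrum of A + 8I = {2, 3, 8, 15}
Spectral radius = max |lambda| over the shifted spectrum
= max(2, 3, 8, 15) = 15

15


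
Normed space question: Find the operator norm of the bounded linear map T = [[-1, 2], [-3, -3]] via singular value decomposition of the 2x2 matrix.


A^T A = [[10, 7], [7, 13]]
trace(A^T A) = 23, det(A^T A) = 81
discriminant = 23^2 - 4*81 = 205
Largest eigenvalue of A^T A = (trace + sqrt(disc))/2 = 18.6589
||T|| = sqrt(18.6589) = 4.3196

4.3196


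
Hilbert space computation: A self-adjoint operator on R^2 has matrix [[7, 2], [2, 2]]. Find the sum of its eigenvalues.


For a self-adjoint (symmetric) matrix, the eigenvalues are real.
The sum of eigenvalues equals the trace of the matrix.
trace = 7 + 2 = 9

9


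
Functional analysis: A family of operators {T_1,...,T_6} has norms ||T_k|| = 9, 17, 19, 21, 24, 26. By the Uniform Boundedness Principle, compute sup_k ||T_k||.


By the Uniform Boundedness Principle, the supremum of norms is finite.
sup_k ||T_k|| = max(9, 17, 19, 21, 24, 26) = 26

26


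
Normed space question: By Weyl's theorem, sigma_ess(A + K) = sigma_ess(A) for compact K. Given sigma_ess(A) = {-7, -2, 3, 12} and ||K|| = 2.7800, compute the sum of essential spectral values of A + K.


By Weyl's theorem, the essential spectrum is invariant under compact perturbations.
sigma_ess(A + K) = sigma_ess(A) = {-7, -2, 3, 12}
Sum = -7 + -2 + 3 + 12 = 6

6


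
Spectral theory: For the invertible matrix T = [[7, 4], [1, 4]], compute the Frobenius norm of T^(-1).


det(T) = 7*4 - 4*1 = 24
T^(-1) = (1/24) * [[4, -4], [-1, 7]] = [[0.1667, -0.1667], [-0.0417, 0.2917]]
||T^(-1)||_F^2 = 0.1667^2 + (-0.1667)^2 + (-0.0417)^2 + 0.2917^2 = 0.1424
||T^(-1)||_F = sqrt(0.1424) = 0.3773

0.3773


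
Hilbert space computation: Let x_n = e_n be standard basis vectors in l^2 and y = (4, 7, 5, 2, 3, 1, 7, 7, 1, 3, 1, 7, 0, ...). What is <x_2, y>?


x_2 = e_2 is the standard basis vector with 1 in position 2.
<x_2, y> = y_2 = 7
As n -> infinity, <x_n, y> -> 0, confirming weak convergence of (x_n) to 0.

7


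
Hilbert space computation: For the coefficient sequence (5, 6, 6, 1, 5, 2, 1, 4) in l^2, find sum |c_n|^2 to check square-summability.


sum |c_n|^2 = 5^2 + 6^2 + 6^2 + 1^2 + 5^2 + 2^2 + 1^2 + 4^2
= 25 + 36 + 36 + 1 + 25 + 4 + 1 + 16
= 144

144


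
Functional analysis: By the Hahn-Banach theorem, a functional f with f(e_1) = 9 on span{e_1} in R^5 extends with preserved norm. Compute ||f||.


The norm of f is given by ||f|| = sup_{||x||=1} |f(x)|.
On span{e_1}, ||e_1|| = 1, so ||f|| = |f(e_1)| / ||e_1||
= |9| / 1 = 9.0000

9.0000


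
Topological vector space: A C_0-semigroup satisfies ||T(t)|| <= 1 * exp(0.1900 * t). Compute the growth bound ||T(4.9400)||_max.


||T(4.9400)|| <= 1 * exp(0.1900 * 4.9400)
= 1 * exp(0.9386)
= 1 * 2.5564
= 2.5564

2.5564


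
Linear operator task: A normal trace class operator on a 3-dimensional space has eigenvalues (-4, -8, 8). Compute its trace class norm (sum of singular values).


For a normal operator, singular values equal |eigenvalues|.
Trace norm = sum |lambda_i| = 4 + 8 + 8
= 20

20


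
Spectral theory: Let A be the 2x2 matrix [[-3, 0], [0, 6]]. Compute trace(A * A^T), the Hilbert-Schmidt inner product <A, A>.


trace(A * A^T) = sum of squares of all entries
= (-3)^2 + 0^2 + 0^2 + 6^2
= 9 + 0 + 0 + 36
= 45

45


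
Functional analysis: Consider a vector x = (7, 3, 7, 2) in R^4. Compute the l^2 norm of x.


The l^2 norm = (sum |x_i|^2)^(1/2)
Sum of 2th powers = 49 + 9 + 49 + 4 = 111
||x||_2 = (111)^(1/2) = 10.5357

10.5357


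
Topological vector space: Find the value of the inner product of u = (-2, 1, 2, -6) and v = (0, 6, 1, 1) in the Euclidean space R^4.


Computing the standard inner product <u, v> = sum u_i * v_i
= -2*0 + 1*6 + 2*1 + -6*1
= 0 + 6 + 2 + -6
= 2

2


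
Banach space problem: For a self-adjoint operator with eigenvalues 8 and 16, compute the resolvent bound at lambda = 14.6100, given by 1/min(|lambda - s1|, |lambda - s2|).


dist(14.6100, {8, 16}) = min(|14.6100 - 8|, |14.6100 - 16|)
= min(6.6100, 1.3900) = 1.3900
Resolvent bound = 1/1.3900 = 0.7194

0.7194


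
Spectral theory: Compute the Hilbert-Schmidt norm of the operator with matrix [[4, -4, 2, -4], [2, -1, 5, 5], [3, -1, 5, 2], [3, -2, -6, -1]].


The Hilbert-Schmidt norm is sqrt(sum of squares of all entries).
Sum of squares = 4^2 + (-4)^2 + 2^2 + (-4)^2 + 2^2 + (-1)^2 + 5^2 + 5^2 + 3^2 + (-1)^2 + 5^2 + 2^2 + 3^2 + (-2)^2 + (-6)^2 + (-1)^2
= 16 + 16 + 4 + 16 + 4 + 1 + 25 + 25 + 9 + 1 + 25 + 4 + 9 + 4 + 36 + 1 = 196
||T||_HS = sqrt(196) = 14.0000

14.0000


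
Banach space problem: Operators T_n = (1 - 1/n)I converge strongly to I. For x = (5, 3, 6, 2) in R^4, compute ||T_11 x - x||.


T_11 x - x = (1 - 1/11)x - x = -x/11
||x|| = sqrt(74) = 8.6023
||T_11 x - x|| = ||x||/11 = 8.6023/11 = 0.7820

0.7820


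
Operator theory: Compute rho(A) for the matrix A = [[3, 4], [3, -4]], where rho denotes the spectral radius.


For a 2x2 matrix, eigenvalues satisfy lambda^2 - (trace)*lambda + det = 0
trace = 3 + -4 = -1
det = 3*-4 - 4*3 = -24
discriminant = (-1)^2 - 4*(-24) = 97
spectral radius = max |eigenvalue| = 5.4244

5.4244


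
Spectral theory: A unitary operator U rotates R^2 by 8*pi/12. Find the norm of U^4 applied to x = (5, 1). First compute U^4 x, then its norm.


U is a rotation by theta = 8*pi/12
U^4 = rotation by 4*theta = 32*pi/12 = 8*pi/12 (mod 2*pi)
cos(8*pi/12) = -0.5000, sin(8*pi/12) = 0.8660
U^4 x = (-0.5000 * 5 - 0.8660 * 1, 0.8660 * 5 + -0.5000 * 1)
= (-3.3660, 3.8301)
||U^4 x|| = sqrt((-3.3660)^2 + 3.8301^2) = sqrt(26.0000) = 5.0990

5.0990


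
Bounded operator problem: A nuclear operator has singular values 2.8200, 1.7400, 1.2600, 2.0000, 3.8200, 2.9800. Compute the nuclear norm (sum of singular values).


The nuclear norm is the sum of all singular values.
||T||_1 = 2.8200 + 1.7400 + 1.2600 + 2.0000 + 3.8200 + 2.9800
= 14.6200

14.6200


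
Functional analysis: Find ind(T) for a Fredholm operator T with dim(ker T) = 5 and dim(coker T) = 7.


The Fredholm index is defined as ind(T) = dim(ker T) - dim(coker T)
= 5 - 7
= -2

-2


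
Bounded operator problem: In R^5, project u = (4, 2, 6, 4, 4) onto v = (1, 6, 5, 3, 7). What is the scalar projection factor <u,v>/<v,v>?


Computing <u,v> = 4*1 + 2*6 + 6*5 + 4*3 + 4*7 = 86
Computing <v,v> = 1^2 + 6^2 + 5^2 + 3^2 + 7^2 = 120
Projection coefficient = 86/120 = 0.7167

0.7167


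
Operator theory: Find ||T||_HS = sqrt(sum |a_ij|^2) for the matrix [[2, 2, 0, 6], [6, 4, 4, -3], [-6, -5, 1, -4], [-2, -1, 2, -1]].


The Hilbert-Schmidt norm is sqrt(sum of squares of all entries).
Sum of squares = 2^2 + 2^2 + 0^2 + 6^2 + 6^2 + 4^2 + 4^2 + (-3)^2 + (-6)^2 + (-5)^2 + 1^2 + (-4)^2 + (-2)^2 + (-1)^2 + 2^2 + (-1)^2
= 4 + 4 + 0 + 36 + 36 + 16 + 16 + 9 + 36 + 25 + 1 + 16 + 4 + 1 + 4 + 1 = 209
||T||_HS = sqrt(209) = 14.4568

14.4568


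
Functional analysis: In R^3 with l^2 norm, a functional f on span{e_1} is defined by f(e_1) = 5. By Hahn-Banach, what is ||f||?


The norm of f is given by ||f|| = sup_{||x||=1} |f(x)|.
On span{e_1}, ||e_1|| = 1, so ||f|| = |f(e_1)| / ||e_1||
= |5| / 1 = 5.0000

5.0000


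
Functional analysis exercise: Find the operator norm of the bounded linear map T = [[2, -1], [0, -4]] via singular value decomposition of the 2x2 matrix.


A^T A = [[4, -2], [-2, 17]]
trace(A^T A) = 21, det(A^T A) = 64
discriminant = 21^2 - 4*64 = 185
Largest eigenvalue of A^T A = (trace + sqrt(disc))/2 = 17.3007
||T|| = sqrt(17.3007) = 4.1594

4.1594


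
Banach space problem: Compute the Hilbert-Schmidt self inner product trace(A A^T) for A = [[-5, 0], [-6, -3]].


trace(A * A^T) = sum of squares of all entries
= (-5)^2 + 0^2 + (-6)^2 + (-3)^2
= 25 + 0 + 36 + 9
= 70

70


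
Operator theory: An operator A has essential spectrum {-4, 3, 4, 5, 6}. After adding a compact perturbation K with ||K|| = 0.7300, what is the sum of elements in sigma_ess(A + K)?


By Weyl's theorem, the essential spectrum is invariant under compact perturbations.
sigma_ess(A + K) = sigma_ess(A) = {-4, 3, 4, 5, 6}
Sum = -4 + 3 + 4 + 5 + 6 = 14

14


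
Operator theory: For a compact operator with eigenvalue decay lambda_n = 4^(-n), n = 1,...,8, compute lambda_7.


The eigenvalue formula gives lambda_7 = 1/4^7
= 1/16384
= 6.1035e-05

6.1035e-05


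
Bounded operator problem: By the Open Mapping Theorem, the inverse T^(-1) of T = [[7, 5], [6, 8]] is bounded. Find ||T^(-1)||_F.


det(T) = 7*8 - 5*6 = 26
T^(-1) = (1/26) * [[8, -5], [-6, 7]] = [[0.3077, -0.1923], [-0.2308, 0.2692]]
||T^(-1)||_F^2 = 0.3077^2 + (-0.1923)^2 + (-0.2308)^2 + 0.2692^2 = 0.2574
||T^(-1)||_F = sqrt(0.2574) = 0.5073

0.5073


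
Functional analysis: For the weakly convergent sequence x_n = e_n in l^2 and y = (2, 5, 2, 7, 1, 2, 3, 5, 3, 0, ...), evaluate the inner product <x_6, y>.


x_6 = e_6 is the standard basis vector with 1 in position 6.
<x_6, y> = y_6 = 2
As n -> infinity, <x_n, y> -> 0, confirming weak convergence of (x_n) to 0.

2


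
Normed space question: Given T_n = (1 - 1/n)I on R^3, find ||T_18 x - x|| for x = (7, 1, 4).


T_18 x - x = (1 - 1/18)x - x = -x/18
||x|| = sqrt(66) = 8.1240
||T_18 x - x|| = ||x||/18 = 8.1240/18 = 0.4513

0.4513


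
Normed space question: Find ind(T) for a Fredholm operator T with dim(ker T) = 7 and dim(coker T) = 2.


The Fredholm index is defined as ind(T) = dim(ker T) - dim(coker T)
= 7 - 2
= 5

5


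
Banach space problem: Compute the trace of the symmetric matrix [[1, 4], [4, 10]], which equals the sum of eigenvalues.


For a self-adjoint (symmetric) matrix, the eigenvalues are real.
The sum of eigenvalues equals the trace of the matrix.
trace = 1 + 10 = 11

11


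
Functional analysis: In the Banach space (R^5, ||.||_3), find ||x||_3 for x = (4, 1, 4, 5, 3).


The l^3 norm = (sum |x_i|^3)^(1/3)
Sum of 3th powers = 64 + 1 + 64 + 125 + 27 = 281
||x||_3 = (281)^(1/3) = 6.5499

6.5499


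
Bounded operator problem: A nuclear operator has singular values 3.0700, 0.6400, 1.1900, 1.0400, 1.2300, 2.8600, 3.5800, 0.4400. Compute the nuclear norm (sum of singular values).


The nuclear norm is the sum of all singular values.
||T||_1 = 3.0700 + 0.6400 + 1.1900 + 1.0400 + 1.2300 + 2.8600 + 3.5800 + 0.4400
= 14.0500

14.0500


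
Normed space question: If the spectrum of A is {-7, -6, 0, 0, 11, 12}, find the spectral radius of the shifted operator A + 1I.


Spectrum of A + 1I = {-6, -5, 1, 1, 12, 13}
Spectral radius = max |lambda| over the shifted spectrum
= max(6, 5, 1, 1, 12, 13) = 13

13


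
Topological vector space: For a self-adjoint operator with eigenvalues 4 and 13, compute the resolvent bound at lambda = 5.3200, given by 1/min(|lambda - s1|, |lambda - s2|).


dist(5.3200, {4, 13}) = min(|5.3200 - 4|, |5.3200 - 13|)
= min(1.3200, 7.6800) = 1.3200
Resolvent bound = 1/1.3200 = 0.7576

0.7576


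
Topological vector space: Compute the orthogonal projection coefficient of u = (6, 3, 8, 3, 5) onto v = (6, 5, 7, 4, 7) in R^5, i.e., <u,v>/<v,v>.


Computing <u,v> = 6*6 + 3*5 + 8*7 + 3*4 + 5*7 = 154
Computing <v,v> = 6^2 + 5^2 + 7^2 + 4^2 + 7^2 = 175
Projection coefficient = 154/175 = 0.8800

0.8800


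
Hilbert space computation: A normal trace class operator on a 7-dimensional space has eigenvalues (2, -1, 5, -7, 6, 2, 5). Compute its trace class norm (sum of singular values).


For a normal operator, singular values equal |eigenvalues|.
Trace norm = sum |lambda_i| = 2 + 1 + 5 + 7 + 6 + 2 + 5
= 28

28


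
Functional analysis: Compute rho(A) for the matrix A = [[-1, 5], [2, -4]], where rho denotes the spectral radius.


For a 2x2 matrix, eigenvalues satisfy lambda^2 - (trace)*lambda + det = 0
trace = -1 + -4 = -5
det = -1*-4 - 5*2 = -6
discriminant = (-5)^2 - 4*(-6) = 49
spectral radius = max |eigenvalue| = 6.0000

6.0000


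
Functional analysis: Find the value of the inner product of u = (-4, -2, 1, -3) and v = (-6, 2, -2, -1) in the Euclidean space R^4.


Computing the standard inner product <u, v> = sum u_i * v_i
= -4*-6 + -2*2 + 1*-2 + -3*-1
= 24 + -4 + -2 + 3
= 21

21


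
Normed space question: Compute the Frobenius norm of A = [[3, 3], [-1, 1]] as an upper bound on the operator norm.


||A||_F^2 = sum a_ij^2
= 3^2 + 3^2 + (-1)^2 + 1^2
= 9 + 9 + 1 + 1 = 20
||A||_F = sqrt(20) = 4.4721

4.4721


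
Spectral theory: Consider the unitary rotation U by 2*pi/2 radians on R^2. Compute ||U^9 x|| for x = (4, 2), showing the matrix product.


U is a rotation by theta = 2*pi/2
U^9 = rotation by 9*theta = 18*pi/2 = 2*pi/2 (mod 2*pi)
cos(2*pi/2) = -1.0000, sin(2*pi/2) = 0.0000
U^9 x = (-1.0000 * 4 - 0.0000 * 2, 0.0000 * 4 + -1.0000 * 2)
= (-4.0000, -2.0000)
||U^9 x|| = sqrt((-4.0000)^2 + (-2.0000)^2) = sqrt(20.0000) = 4.4721

4.4721


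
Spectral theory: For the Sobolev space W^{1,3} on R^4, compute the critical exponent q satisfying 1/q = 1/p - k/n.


Using the Sobolev embedding formula: 1/q = 1/p - k/n
1/q = 1/3 - 1/4 = 1/12
q = 1/(1/12) = 12

12.0000


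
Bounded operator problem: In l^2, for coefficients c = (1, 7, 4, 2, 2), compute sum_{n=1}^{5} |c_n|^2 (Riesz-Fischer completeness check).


sum |c_n|^2 = 1^2 + 7^2 + 4^2 + 2^2 + 2^2
= 1 + 49 + 16 + 4 + 4
= 74

74


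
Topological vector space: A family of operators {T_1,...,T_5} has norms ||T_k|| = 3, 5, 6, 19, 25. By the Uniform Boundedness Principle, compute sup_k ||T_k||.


By the Uniform Boundedness Principle, the supremum of norms is finite.
sup_k ||T_k|| = max(3, 5, 6, 19, 25) = 25

25


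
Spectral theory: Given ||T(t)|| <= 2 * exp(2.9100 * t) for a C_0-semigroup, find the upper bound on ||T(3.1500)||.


||T(3.1500)|| <= 2 * exp(2.9100 * 3.1500)
= 2 * exp(9.1665)
= 2 * 9571.0673
= 19142.1345

19142.1345


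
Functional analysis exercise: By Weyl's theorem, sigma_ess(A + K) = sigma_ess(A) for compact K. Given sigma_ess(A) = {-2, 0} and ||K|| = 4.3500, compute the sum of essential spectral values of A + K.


By Weyl's theorem, the essential spectrum is invariant under compact perturbations.
sigma_ess(A + K) = sigma_ess(A) = {-2, 0}
Sum = -2 + 0 = -2

-2


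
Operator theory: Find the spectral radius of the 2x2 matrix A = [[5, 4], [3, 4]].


For a 2x2 matrix, eigenvalues satisfy lambda^2 - (trace)*lambda + det = 0
trace = 5 + 4 = 9
det = 5*4 - 4*3 = 8
discriminant = 9^2 - 4*(8) = 49
spectral radius = max |eigenvalue| = 8.0000

8.0000


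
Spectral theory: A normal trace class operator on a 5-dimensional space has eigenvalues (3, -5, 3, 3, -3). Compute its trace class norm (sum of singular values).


For a normal operator, singular values equal |eigenvalues|.
Trace norm = sum |lambda_i| = 3 + 5 + 3 + 3 + 3
= 17

17


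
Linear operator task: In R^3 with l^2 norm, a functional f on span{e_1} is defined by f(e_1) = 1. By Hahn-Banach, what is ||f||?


The norm of f is given by ||f|| = sup_{||x||=1} |f(x)|.
On span{e_1}, ||e_1|| = 1, so ||f|| = |f(e_1)| / ||e_1||
= |1| / 1 = 1.0000

1.0000


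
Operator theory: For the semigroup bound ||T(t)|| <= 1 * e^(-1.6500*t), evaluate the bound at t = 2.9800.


||T(2.9800)|| <= 1 * exp(-1.6500 * 2.9800)
= 1 * exp(-4.9170)
= 1 * 0.0073
= 0.0073

0.0073


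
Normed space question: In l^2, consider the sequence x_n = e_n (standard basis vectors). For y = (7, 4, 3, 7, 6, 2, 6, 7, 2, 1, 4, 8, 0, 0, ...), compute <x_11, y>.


x_11 = e_11 is the standard basis vector with 1 in position 11.
<x_11, y> = y_11 = 4
As n -> infinity, <x_n, y> -> 0, confirming weak convergence of (x_n) to 0.

4


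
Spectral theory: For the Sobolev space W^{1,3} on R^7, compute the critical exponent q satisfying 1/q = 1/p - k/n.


Using the Sobolev embedding formula: 1/q = 1/p - k/n
1/q = 1/3 - 1/7 = 4/21
q = 1/(4/21) = 21/4 = 5.2500

5.2500


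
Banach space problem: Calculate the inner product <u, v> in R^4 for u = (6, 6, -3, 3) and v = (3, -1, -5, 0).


Computing the standard inner product <u, v> = sum u_i * v_i
= 6*3 + 6*-1 + -3*-5 + 3*0
= 18 + -6 + 15 + 0
= 27

27
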